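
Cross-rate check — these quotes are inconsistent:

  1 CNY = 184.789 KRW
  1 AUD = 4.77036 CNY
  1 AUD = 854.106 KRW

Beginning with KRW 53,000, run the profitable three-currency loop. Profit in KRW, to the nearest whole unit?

Profitable loop is KRW → AUD → CNY → KRW:
KRW 53,000 ÷ 854.106 = AUD 62.05
AUD 62.05 × 4.77036 = CNY 296.02
CNY 296.02 × 184.789 = KRW 54,701
Profit = KRW 54,701 − KRW 53,000

Profit: KRW 1,701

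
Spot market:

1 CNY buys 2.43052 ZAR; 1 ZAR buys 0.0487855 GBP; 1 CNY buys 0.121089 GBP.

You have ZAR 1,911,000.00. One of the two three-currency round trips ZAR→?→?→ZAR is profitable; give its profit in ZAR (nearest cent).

Profitable loop is ZAR → CNY → GBP → ZAR:
ZAR 1,911,000.00 ÷ 2.43052 = CNY 786,251.50
CNY 786,251.50 × 0.121089 = GBP 95,206.41
GBP 95,206.41 ÷ 0.0487855 = ZAR 1,951,530.85
Profit = ZAR 1,951,530.85 − ZAR 1,911,000.00

Profit: ZAR 40,530.85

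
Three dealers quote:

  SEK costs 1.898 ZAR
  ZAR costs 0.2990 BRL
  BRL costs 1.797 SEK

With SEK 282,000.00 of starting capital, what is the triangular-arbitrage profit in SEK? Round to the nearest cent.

Profitable loop is SEK → ZAR → BRL → SEK:
SEK 282,000.00 × 1.898 = ZAR 535,236.00
ZAR 535,236.00 × 0.2990 = BRL 160,035.56
BRL 160,035.56 × 1.797 = SEK 287,583.91
Profit = SEK 287,583.91 − SEK 282,000.00

Profit: SEK 5,583.91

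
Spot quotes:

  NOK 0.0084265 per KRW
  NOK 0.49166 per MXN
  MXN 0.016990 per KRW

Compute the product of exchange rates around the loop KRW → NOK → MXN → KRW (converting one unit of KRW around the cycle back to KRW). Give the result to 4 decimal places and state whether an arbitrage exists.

1.0088 (arbitrage exists)

Around KRW → NOK → MXN → KRW: 1 × 0.0084265 ÷ 0.49166 ÷ 0.016990 = 1.008763
Product > 1; profitable direction is KRW → NOK → MXN → KRW.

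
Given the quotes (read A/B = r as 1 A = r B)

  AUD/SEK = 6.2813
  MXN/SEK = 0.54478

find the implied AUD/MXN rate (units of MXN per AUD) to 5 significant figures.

AUD/MXN = 11.530

1 AUD × 6.2813 = 6.2813 SEK
6.2813 SEK ÷ 0.54478 = 11.53 MXN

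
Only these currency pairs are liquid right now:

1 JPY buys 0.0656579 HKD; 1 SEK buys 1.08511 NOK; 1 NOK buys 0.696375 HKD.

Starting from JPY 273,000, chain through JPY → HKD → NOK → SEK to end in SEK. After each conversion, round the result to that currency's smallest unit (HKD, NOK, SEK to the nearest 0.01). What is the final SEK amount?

SEK 23,720.99

JPY 273,000 × 0.0656579 = HKD 17,924.61
HKD 17,924.61 ÷ 0.696375 = NOK 25,739.88
NOK 25,739.88 ÷ 1.08511 = SEK 23,720.99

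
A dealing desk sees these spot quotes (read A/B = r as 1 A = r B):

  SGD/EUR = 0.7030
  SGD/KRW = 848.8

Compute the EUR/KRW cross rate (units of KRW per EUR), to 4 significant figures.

EUR/KRW = 1207

1 EUR ÷ 0.7030 = 1.42248 SGD
1.42248 SGD × 848.8 = 1207.4 KRW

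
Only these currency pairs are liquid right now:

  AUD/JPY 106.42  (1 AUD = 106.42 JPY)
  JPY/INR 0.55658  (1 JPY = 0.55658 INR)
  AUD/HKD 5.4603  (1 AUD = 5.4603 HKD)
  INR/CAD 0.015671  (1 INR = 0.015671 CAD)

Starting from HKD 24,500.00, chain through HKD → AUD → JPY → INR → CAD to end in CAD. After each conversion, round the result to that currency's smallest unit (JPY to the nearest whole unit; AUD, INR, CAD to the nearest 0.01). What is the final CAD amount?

HKD 24,500.00 ÷ 5.4603 = AUD 4,486.93
AUD 4,486.93 × 106.42 = JPY 477,499
JPY 477,499 × 0.55658 = INR 265,766.39
INR 265,766.39 × 0.015671 = CAD 4,164.83

CAD 4,164.83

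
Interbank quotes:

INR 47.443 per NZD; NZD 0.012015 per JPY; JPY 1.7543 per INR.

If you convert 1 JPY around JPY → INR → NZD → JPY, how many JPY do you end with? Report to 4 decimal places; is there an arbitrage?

Around JPY → INR → NZD → JPY: 1 ÷ 1.7543 ÷ 47.443 ÷ 0.012015 = 1.000001
Product ≈ 1 (deviation 0.000%, within rounding noise).

1.0000 (no arbitrage)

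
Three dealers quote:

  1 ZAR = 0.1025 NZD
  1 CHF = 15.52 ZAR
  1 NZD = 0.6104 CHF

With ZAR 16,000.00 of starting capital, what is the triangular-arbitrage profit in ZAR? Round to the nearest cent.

Profitable loop is ZAR → CHF → NZD → ZAR:
ZAR 16,000.00 ÷ 15.52 = CHF 1,030.93
CHF 1,030.93 ÷ 0.6104 = NZD 1,688.94
NZD 1,688.94 ÷ 0.1025 = ZAR 16,477.45
Profit = ZAR 16,477.45 − ZAR 16,000.00

Profit: ZAR 477.45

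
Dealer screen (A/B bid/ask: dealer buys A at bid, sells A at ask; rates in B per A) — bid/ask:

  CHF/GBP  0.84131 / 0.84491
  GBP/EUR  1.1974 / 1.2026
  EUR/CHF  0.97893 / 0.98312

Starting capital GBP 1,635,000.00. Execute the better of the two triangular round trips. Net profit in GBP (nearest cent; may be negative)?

Best loop GBP → CHF → EUR → GBP:
GBP 1,635,000.00 ÷ 0.84491 (buy CHF at ask) = CHF 1,935,117.35
CHF 1,935,117.35 ÷ 0.98312 (buy EUR at ask) = EUR 1,968,342.98
EUR 1,968,342.98 ÷ 1.2026 (buy GBP at ask) = GBP 1,636,739.55

Net profit: GBP 1,739.55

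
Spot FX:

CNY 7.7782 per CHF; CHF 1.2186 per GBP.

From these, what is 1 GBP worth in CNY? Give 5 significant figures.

GBP/CNY = 9.4785

1 GBP × 1.2186 = 1.2186 CHF
1.2186 CHF × 7.7782 = 9.47851 CNY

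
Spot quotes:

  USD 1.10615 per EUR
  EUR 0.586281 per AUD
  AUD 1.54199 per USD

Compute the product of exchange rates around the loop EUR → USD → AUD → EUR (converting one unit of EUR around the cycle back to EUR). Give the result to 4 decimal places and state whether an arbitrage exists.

Around EUR → USD → AUD → EUR: 1 × 1.10615 × 1.54199 × 0.586281 = 1.000003
Product ≈ 1 (deviation 0.000%, within rounding noise).

1.0000 (no arbitrage)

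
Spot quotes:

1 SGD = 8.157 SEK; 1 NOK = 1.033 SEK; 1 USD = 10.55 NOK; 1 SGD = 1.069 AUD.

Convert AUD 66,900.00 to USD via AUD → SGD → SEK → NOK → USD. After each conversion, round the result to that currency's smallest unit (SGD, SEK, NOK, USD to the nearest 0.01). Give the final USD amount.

USD 46,840.99

AUD 66,900.00 ÷ 1.069 = SGD 62,581.85
SGD 62,581.85 × 8.157 = SEK 510,480.15
SEK 510,480.15 ÷ 1.033 = NOK 494,172.46
NOK 494,172.46 ÷ 10.55 = USD 46,840.99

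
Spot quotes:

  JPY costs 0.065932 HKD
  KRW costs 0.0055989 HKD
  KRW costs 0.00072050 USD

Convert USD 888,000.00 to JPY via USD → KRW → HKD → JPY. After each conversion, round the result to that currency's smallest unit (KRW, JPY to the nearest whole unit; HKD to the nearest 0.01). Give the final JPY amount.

USD 888,000.00 ÷ 0.00072050 = KRW 1,232,477,446
KRW 1,232,477,446 × 0.0055989 = HKD 6,900,517.97
HKD 6,900,517.97 ÷ 0.065932 = JPY 104,661,135

JPY 104,661,135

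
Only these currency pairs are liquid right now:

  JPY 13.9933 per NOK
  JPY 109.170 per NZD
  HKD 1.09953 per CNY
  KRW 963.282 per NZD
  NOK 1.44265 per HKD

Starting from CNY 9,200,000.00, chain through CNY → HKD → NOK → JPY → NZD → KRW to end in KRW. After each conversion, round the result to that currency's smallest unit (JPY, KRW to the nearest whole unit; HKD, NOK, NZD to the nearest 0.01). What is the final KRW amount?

KRW 1,801,881,267

CNY 9,200,000.00 × 1.09953 = HKD 10,115,676.00
HKD 10,115,676.00 × 1.44265 = NOK 14,593,379.98
NOK 14,593,379.98 × 13.9933 = JPY 204,209,544
JPY 204,209,544 ÷ 109.170 = NZD 1,870,564.66
NZD 1,870,564.66 × 963.282 = KRW 1,801,881,267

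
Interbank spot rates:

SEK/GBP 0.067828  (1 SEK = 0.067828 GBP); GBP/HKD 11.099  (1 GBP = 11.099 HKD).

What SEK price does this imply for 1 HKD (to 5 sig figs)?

1 HKD ÷ 11.099 = 0.0900982 GBP
0.0900982 GBP ÷ 0.067828 = 1.32833 SEK

HKD/SEK = 1.3283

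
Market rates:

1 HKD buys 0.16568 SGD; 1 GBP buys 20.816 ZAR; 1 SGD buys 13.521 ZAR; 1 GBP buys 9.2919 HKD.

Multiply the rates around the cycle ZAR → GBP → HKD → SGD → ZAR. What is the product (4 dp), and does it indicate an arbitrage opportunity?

Around ZAR → GBP → HKD → SGD → ZAR: 1 ÷ 20.816 × 9.2919 × 0.16568 × 13.521 = 0.999968
Product ≈ 1 (deviation 0.003%, within rounding noise).

1.0000 (no arbitrage)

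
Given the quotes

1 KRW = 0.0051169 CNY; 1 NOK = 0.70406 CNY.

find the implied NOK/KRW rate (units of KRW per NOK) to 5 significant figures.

1 NOK × 0.70406 = 0.70406 CNY
0.70406 CNY ÷ 0.0051169 = 137.595 KRW

NOK/KRW = 137.60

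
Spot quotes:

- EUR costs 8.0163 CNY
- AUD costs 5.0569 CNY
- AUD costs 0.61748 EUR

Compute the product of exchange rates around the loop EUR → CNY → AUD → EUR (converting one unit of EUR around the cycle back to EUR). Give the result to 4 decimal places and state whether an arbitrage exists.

Around EUR → CNY → AUD → EUR: 1 × 8.0163 ÷ 5.0569 × 0.61748 = 0.978842
Product < 1; profitable direction is EUR → AUD → CNY → EUR.

0.9788 (arbitrage exists)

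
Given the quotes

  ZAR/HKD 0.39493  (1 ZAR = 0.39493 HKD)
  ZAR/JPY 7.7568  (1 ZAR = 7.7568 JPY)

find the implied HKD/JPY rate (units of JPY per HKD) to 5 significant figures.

1 HKD ÷ 0.39493 = 2.53209 ZAR
2.53209 ZAR × 7.7568 = 19.6409 JPY

HKD/JPY = 19.641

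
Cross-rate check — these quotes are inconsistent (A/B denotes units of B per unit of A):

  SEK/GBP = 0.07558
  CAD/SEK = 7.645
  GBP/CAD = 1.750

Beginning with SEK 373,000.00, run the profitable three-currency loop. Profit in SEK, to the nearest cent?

Profitable loop is SEK → GBP → CAD → SEK:
SEK 373,000.00 × 0.07558 = GBP 28,191.34
GBP 28,191.34 × 1.750 = CAD 49,334.84
CAD 49,334.84 × 7.645 = SEK 377,164.89
Profit = SEK 377,164.89 − SEK 373,000.00

Profit: SEK 4,164.89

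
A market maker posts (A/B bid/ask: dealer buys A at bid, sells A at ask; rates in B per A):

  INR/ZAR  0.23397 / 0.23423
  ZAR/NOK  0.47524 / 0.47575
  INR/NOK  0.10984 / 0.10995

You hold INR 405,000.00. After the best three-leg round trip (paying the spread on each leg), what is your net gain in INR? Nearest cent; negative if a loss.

Best loop INR → ZAR → NOK → INR:
INR 405,000.00 × 0.23397 (sell INR at bid) = ZAR 94,757.85
ZAR 94,757.85 × 0.47524 (sell ZAR at bid) = NOK 45,032.72
NOK 45,032.72 ÷ 0.10995 (buy INR at ask) = INR 409,574.54

Net profit: INR 4,574.54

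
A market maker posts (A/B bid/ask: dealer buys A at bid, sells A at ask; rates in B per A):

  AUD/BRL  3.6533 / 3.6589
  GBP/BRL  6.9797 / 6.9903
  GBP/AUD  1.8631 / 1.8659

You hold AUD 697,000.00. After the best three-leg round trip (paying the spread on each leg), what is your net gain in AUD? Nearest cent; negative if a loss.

Best loop AUD → GBP → BRL → AUD:
AUD 697,000.00 ÷ 1.8659 (buy GBP at ask) = GBP 373,546.28
GBP 373,546.28 × 6.9797 (sell GBP at bid) = BRL 2,607,240.96
BRL 2,607,240.96 ÷ 3.6589 (buy AUD at ask) = AUD 712,575.08

Net profit: AUD 15,575.08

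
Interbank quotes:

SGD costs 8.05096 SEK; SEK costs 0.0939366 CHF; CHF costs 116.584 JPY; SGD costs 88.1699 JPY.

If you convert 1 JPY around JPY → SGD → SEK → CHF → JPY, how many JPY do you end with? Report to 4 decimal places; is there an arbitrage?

Around JPY → SGD → SEK → CHF → JPY: 1 ÷ 88.1699 × 8.05096 × 0.0939366 × 116.584 = 1.000003
Product ≈ 1 (deviation 0.000%, within rounding noise).

1.0000 (no arbitrage)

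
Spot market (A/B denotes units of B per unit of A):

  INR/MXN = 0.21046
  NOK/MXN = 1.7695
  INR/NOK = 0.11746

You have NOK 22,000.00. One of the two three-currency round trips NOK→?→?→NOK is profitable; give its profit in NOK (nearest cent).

Profitable loop is NOK → INR → MXN → NOK:
NOK 22,000.00 ÷ 0.11746 = INR 187,297.80
INR 187,297.80 × 0.21046 = MXN 39,418.70
MXN 39,418.70 ÷ 1.7695 = NOK 22,276.74
Profit = NOK 22,276.74 − NOK 22,000.00

Profit: NOK 276.74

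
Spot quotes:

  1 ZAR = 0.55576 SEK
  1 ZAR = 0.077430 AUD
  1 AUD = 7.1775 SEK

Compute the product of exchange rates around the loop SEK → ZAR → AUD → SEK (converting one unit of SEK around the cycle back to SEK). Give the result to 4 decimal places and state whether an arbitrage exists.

1.0000 (no arbitrage)

Around SEK → ZAR → AUD → SEK: 1 ÷ 0.55576 × 0.077430 × 7.1775 = 0.999989
Product ≈ 1 (deviation 0.001%, within rounding noise).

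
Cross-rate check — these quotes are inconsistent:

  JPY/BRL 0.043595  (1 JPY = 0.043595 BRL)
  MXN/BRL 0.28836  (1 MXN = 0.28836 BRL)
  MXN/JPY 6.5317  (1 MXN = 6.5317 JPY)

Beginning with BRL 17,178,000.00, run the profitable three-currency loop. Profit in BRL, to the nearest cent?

Profitable loop is BRL → JPY → MXN → BRL:
BRL 17,178,000.00 ÷ 0.043595 = JPY 394,036,013
JPY 394,036,013 ÷ 6.5317 = MXN 60,326,716.37
MXN 60,326,716.37 × 0.28836 = BRL 17,395,811.93
Profit = BRL 17,395,811.93 − BRL 17,178,000.00

Profit: BRL 217,811.93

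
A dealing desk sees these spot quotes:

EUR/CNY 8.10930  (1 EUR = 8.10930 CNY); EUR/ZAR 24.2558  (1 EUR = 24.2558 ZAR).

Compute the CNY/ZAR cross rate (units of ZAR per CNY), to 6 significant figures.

CNY/ZAR = 2.99111

1 CNY ÷ 8.10930 = 0.123315 EUR
0.123315 EUR × 24.2558 = 2.99111 ZAR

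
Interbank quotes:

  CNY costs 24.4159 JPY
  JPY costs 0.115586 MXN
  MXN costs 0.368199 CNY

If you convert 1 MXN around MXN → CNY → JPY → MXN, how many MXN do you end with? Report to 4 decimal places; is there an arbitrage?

Around MXN → CNY → JPY → MXN: 1 × 0.368199 × 24.4159 × 0.115586 = 1.039108
Product > 1; profitable direction is MXN → CNY → JPY → MXN.

1.0391 (arbitrage exists)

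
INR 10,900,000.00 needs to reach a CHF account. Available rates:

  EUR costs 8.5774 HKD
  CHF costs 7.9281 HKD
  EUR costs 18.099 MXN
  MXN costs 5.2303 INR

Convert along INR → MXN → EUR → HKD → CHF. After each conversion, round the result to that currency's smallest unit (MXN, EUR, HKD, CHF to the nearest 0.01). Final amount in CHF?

INR 10,900,000.00 ÷ 5.2303 = MXN 2,084,010.48
MXN 2,084,010.48 ÷ 18.099 = EUR 115,145.06
EUR 115,145.06 × 8.5774 = HKD 987,645.24
HKD 987,645.24 ÷ 7.9281 = CHF 124,575.28

CHF 124,575.28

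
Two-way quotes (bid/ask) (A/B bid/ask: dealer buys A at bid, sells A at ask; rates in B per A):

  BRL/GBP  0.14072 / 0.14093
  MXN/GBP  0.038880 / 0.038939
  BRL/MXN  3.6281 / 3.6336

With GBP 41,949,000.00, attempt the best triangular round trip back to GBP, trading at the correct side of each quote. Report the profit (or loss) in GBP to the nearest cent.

Net profit: GBP 38,852.76

Best loop GBP → BRL → MXN → GBP:
GBP 41,949,000.00 ÷ 0.14093 (buy BRL at ask) = BRL 297,658,411.98
BRL 297,658,411.98 × 3.6281 (sell BRL at bid) = MXN 1,079,934,484.50
MXN 1,079,934,484.50 × 0.038880 (sell MXN at bid) = GBP 41,987,852.76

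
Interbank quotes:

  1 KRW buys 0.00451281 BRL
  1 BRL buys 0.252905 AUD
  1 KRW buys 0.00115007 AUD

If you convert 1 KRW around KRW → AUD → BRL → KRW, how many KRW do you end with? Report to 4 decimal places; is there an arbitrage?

Around KRW → AUD → BRL → KRW: 1 × 0.00115007 ÷ 0.252905 ÷ 0.00451281 = 1.007673
Product > 1; profitable direction is KRW → AUD → BRL → KRW.

1.0077 (arbitrage exists)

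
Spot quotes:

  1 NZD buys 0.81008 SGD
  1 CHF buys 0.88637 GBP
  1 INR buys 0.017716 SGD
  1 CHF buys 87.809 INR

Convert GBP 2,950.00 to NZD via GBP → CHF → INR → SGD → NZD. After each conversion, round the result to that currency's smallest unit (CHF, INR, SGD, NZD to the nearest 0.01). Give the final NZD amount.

NZD 6,391.22

GBP 2,950.00 ÷ 0.88637 = CHF 3,328.18
CHF 3,328.18 × 87.809 = INR 292,244.16
INR 292,244.16 × 0.017716 = SGD 5,177.40
SGD 5,177.40 ÷ 0.81008 = NZD 6,391.22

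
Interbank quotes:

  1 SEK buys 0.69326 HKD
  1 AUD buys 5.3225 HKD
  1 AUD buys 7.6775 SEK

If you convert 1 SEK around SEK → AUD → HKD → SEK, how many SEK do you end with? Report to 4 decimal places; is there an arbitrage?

1.0000 (no arbitrage)

Around SEK → AUD → HKD → SEK: 1 ÷ 7.6775 × 5.3225 ÷ 0.69326 = 0.999999
Product ≈ 1 (deviation 0.000%, within rounding noise).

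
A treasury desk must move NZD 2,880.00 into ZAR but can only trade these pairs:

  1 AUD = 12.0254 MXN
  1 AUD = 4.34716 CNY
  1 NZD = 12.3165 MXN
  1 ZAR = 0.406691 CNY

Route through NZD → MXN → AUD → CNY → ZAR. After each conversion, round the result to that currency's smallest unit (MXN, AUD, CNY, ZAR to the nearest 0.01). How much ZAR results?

NZD 2,880.00 × 12.3165 = MXN 35,471.52
MXN 35,471.52 ÷ 12.0254 = AUD 2,949.72
AUD 2,949.72 × 4.34716 = CNY 12,822.90
CNY 12,822.90 ÷ 0.406691 = ZAR 31,529.83

ZAR 31,529.83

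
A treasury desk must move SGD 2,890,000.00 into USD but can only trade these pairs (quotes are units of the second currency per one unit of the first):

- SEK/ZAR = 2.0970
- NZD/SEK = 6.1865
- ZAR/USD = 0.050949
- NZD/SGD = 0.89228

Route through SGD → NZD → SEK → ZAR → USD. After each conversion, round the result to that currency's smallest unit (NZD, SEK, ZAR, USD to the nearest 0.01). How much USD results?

SGD 2,890,000.00 ÷ 0.89228 = NZD 3,238,893.62
NZD 3,238,893.62 × 6.1865 = SEK 20,037,415.38
SEK 20,037,415.38 × 2.0970 = ZAR 42,018,460.05
ZAR 42,018,460.05 × 0.050949 = USD 2,140,798.52

USD 2,140,798.52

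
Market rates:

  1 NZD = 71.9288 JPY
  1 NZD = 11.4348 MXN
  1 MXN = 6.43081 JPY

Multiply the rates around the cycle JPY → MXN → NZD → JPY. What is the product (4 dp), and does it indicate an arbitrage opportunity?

0.9782 (arbitrage exists)

Around JPY → MXN → NZD → JPY: 1 ÷ 6.43081 ÷ 11.4348 × 71.9288 = 0.978157
Product < 1; profitable direction is JPY → NZD → MXN → JPY.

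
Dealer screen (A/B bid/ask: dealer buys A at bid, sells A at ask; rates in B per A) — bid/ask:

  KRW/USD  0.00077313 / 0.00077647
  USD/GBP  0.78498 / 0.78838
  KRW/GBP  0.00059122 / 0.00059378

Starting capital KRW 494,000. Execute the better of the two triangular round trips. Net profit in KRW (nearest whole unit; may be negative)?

Best loop KRW → USD → GBP → KRW:
KRW 494,000 × 0.00077313 (sell KRW at bid) = USD 381.93
USD 381.93 × 0.78498 (sell USD at bid) = GBP 299.80
GBP 299.80 ÷ 0.00059378 (buy KRW at ask) = KRW 504,908

Net profit: KRW 10,908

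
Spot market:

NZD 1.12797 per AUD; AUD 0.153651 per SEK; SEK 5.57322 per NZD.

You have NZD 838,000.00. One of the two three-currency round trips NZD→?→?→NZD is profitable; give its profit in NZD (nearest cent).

Profit: NZD 29,570.73

Profitable loop is NZD → AUD → SEK → NZD:
NZD 838,000.00 ÷ 1.12797 = AUD 742,927.56
AUD 742,927.56 ÷ 0.153651 = SEK 4,835,162.54
SEK 4,835,162.54 ÷ 5.57322 = NZD 867,570.73
Profit = NZD 867,570.73 − NZD 838,000.00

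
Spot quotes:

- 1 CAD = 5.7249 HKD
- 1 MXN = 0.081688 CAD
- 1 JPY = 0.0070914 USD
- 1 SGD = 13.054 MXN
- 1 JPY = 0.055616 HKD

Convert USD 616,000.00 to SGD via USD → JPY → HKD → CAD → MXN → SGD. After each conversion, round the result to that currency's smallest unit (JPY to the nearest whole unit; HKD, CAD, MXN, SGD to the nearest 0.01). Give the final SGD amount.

SGD 791,368.40

USD 616,000.00 ÷ 0.0070914 = JPY 86,865,781
JPY 86,865,781 × 0.055616 = HKD 4,831,127.28
HKD 4,831,127.28 ÷ 5.7249 = CAD 843,879.77
CAD 843,879.77 ÷ 0.081688 = MXN 10,330,523.09
MXN 10,330,523.09 ÷ 13.054 = SGD 791,368.40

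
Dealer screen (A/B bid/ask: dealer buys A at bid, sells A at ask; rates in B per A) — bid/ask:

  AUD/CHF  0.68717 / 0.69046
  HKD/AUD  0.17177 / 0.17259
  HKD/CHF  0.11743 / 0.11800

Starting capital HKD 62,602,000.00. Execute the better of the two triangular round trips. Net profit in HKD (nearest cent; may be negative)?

Net profit: HKD 18,669.67

Best loop HKD → AUD → CHF → HKD:
HKD 62,602,000.00 × 0.17177 (sell HKD at bid) = AUD 10,753,145.54
AUD 10,753,145.54 × 0.68717 (sell AUD at bid) = CHF 7,389,239.02
CHF 7,389,239.02 ÷ 0.11800 (buy HKD at ask) = HKD 62,620,669.67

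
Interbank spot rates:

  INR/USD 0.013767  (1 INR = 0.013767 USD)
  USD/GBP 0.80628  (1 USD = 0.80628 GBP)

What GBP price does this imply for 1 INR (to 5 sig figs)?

INR/GBP = 0.011100

1 INR × 0.013767 = 0.013767 USD
0.013767 USD × 0.80628 = 0.0111001 GBP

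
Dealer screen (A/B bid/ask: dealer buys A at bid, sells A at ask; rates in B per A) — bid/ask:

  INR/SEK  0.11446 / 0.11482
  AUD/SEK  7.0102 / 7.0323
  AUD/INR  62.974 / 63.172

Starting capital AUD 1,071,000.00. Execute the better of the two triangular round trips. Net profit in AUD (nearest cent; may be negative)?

Net profit: AUD 26,759.24

Best loop AUD → INR → SEK → AUD:
AUD 1,071,000.00 × 62.974 (sell AUD at bid) = INR 67,445,154.00
INR 67,445,154.00 × 0.11446 (sell INR at bid) = SEK 7,719,772.33
SEK 7,719,772.33 ÷ 7.0323 (buy AUD at ask) = AUD 1,097,759.24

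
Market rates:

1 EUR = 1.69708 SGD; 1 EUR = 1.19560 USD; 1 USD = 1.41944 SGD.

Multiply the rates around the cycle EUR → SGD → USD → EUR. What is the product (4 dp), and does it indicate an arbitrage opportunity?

1.0000 (no arbitrage)

Around EUR → SGD → USD → EUR: 1 × 1.69708 ÷ 1.41944 ÷ 1.19560 = 0.999999
Product ≈ 1 (deviation 0.000%, within rounding noise).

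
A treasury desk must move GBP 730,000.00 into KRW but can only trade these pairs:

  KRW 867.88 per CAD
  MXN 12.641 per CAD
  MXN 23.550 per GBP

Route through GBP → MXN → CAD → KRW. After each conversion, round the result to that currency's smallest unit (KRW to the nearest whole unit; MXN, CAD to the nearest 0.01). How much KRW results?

KRW 1,180,298,948

GBP 730,000.00 × 23.550 = MXN 17,191,500.00
MXN 17,191,500.00 ÷ 12.641 = CAD 1,359,979.43
CAD 1,359,979.43 × 867.88 = KRW 1,180,298,948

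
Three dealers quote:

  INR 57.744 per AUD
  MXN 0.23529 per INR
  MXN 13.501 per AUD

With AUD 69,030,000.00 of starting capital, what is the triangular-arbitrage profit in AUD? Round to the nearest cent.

Profitable loop is AUD → INR → MXN → AUD:
AUD 69,030,000.00 × 57.744 = INR 3,986,068,320.00
INR 3,986,068,320.00 × 0.23529 = MXN 937,882,015.01
MXN 937,882,015.01 ÷ 13.501 = AUD 69,467,596.10
Profit = AUD 69,467,596.10 − AUD 69,030,000.00

Profit: AUD 437,596.10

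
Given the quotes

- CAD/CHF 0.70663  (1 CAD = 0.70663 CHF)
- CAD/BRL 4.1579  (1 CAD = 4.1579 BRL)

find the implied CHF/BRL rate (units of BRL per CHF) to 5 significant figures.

1 CHF ÷ 0.70663 = 1.41517 CAD
1.41517 CAD × 4.1579 = 5.88413 BRL

CHF/BRL = 5.8841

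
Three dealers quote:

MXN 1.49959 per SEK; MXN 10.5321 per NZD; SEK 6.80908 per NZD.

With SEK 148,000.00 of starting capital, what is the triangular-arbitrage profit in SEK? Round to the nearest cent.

Profit: SEK 4,656.65

Profitable loop is SEK → NZD → MXN → SEK:
SEK 148,000.00 ÷ 6.80908 = NZD 21,735.68
NZD 21,735.68 × 10.5321 = MXN 228,922.38
MXN 228,922.38 ÷ 1.49959 = SEK 152,656.65
Profit = SEK 152,656.65 − SEK 148,000.00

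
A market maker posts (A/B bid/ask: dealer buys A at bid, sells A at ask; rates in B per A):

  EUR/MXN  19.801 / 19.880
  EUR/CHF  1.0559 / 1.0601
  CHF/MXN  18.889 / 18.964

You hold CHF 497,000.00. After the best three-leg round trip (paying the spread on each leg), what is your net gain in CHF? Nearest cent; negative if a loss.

Best loop CHF → MXN → EUR → CHF:
CHF 497,000.00 × 18.889 (sell CHF at bid) = MXN 9,387,833.00
MXN 9,387,833.00 ÷ 19.880 (buy EUR at ask) = EUR 472,225.00
EUR 472,225.00 × 1.0559 (sell EUR at bid) = CHF 498,622.38

Net profit: CHF 1,622.38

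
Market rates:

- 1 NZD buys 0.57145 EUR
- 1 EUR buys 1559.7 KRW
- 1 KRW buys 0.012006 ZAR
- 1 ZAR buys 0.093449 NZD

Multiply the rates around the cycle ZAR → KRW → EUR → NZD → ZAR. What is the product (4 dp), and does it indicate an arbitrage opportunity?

1.0000 (no arbitrage)

Around ZAR → KRW → EUR → NZD → ZAR: 1 ÷ 0.012006 ÷ 1559.7 ÷ 0.57145 ÷ 0.093449 = 1.000018
Product ≈ 1 (deviation 0.002%, within rounding noise).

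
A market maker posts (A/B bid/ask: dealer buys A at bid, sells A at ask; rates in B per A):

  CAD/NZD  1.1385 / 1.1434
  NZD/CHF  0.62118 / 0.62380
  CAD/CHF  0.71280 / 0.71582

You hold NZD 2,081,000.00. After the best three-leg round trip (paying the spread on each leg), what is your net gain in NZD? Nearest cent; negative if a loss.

Best loop NZD → CAD → CHF → NZD:
NZD 2,081,000.00 ÷ 1.1434 (buy CAD at ask) = CAD 1,820,010.50
CAD 1,820,010.50 × 0.71280 (sell CAD at bid) = CHF 1,297,303.48
CHF 1,297,303.48 ÷ 0.62380 (buy NZD at ask) = NZD 2,079,678.55

Net result: NZD -1,321.45 (no profitable arbitrage after spreads)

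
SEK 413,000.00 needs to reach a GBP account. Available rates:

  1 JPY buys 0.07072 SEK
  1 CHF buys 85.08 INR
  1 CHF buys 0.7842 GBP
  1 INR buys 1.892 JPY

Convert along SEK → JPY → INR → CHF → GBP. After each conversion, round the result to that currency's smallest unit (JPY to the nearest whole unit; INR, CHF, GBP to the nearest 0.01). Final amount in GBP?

SEK 413,000.00 ÷ 0.07072 = JPY 5,839,932
JPY 5,839,932 ÷ 1.892 = INR 3,086,644.82
INR 3,086,644.82 ÷ 85.08 = CHF 36,279.32
CHF 36,279.32 × 0.7842 = GBP 28,450.24

GBP 28,450.24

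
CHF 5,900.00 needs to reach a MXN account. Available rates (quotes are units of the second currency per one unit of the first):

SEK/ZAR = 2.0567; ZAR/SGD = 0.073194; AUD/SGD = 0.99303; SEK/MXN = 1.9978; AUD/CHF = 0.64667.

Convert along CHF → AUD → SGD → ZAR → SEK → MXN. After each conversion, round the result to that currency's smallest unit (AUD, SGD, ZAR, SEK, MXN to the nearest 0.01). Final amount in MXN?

MXN 120,236.71

CHF 5,900.00 ÷ 0.64667 = AUD 9,123.66
AUD 9,123.66 × 0.99303 = SGD 9,060.07
SGD 9,060.07 ÷ 0.073194 = ZAR 123,781.59
ZAR 123,781.59 ÷ 2.0567 = SEK 60,184.56
SEK 60,184.56 × 1.9978 = MXN 120,236.71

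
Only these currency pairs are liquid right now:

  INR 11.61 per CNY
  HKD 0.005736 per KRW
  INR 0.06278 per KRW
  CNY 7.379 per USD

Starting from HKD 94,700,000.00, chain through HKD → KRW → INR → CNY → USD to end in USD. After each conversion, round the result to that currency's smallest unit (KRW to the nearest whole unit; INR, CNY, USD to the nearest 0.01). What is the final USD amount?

USD 12,098,524.76

HKD 94,700,000.00 ÷ 0.005736 = KRW 16,509,762,901
KRW 16,509,762,901 × 0.06278 = INR 1,036,482,914.92
INR 1,036,482,914.92 ÷ 11.61 = CNY 89,275,014.20
CNY 89,275,014.20 ÷ 7.379 = USD 12,098,524.76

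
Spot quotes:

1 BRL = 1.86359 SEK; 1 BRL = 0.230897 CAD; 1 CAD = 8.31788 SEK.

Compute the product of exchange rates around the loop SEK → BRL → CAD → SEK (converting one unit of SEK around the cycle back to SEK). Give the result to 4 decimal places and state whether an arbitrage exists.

1.0306 (arbitrage exists)

Around SEK → BRL → CAD → SEK: 1 ÷ 1.86359 × 0.230897 × 8.31788 = 1.030577
Product > 1; profitable direction is SEK → BRL → CAD → SEK.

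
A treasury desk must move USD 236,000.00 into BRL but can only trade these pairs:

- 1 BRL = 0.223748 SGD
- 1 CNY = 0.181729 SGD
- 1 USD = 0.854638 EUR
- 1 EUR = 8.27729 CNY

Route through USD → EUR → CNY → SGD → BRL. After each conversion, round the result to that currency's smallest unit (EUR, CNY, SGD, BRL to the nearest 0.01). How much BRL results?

BRL 1,355,961.80

USD 236,000.00 × 0.854638 = EUR 201,694.57
EUR 201,694.57 × 8.27729 = CNY 1,669,484.45
CNY 1,669,484.45 × 0.181729 = SGD 303,393.74
SGD 303,393.74 ÷ 0.223748 = BRL 1,355,961.80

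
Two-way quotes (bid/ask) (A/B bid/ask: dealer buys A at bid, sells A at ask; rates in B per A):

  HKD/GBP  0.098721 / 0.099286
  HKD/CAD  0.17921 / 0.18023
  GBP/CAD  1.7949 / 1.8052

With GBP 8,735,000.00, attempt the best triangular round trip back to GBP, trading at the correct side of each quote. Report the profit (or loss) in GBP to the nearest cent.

Best loop GBP → HKD → CAD → GBP:
GBP 8,735,000.00 ÷ 0.099286 (buy HKD at ask) = HKD 87,978,164.09
HKD 87,978,164.09 × 0.17921 (sell HKD at bid) = CAD 15,766,566.79
CAD 15,766,566.79 ÷ 1.8052 (buy GBP at ask) = GBP 8,733,972.29

Net result: GBP -1,027.71 (no profitable arbitrage after spreads)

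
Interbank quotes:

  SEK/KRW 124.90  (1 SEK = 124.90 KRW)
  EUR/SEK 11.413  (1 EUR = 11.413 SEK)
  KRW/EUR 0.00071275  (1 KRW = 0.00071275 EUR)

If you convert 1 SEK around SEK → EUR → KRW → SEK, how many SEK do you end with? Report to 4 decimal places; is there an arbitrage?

0.9842 (arbitrage exists)

Around SEK → EUR → KRW → SEK: 1 ÷ 11.413 ÷ 0.00071275 ÷ 124.90 = 0.984239
Product < 1; profitable direction is SEK → KRW → EUR → SEK.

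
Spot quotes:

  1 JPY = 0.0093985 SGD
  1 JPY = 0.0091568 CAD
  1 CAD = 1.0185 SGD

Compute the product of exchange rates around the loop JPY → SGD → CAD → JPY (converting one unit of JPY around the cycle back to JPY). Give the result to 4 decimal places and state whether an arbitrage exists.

Around JPY → SGD → CAD → JPY: 1 × 0.0093985 ÷ 1.0185 ÷ 0.0091568 = 1.007752
Product > 1; profitable direction is JPY → SGD → CAD → JPY.

1.0078 (arbitrage exists)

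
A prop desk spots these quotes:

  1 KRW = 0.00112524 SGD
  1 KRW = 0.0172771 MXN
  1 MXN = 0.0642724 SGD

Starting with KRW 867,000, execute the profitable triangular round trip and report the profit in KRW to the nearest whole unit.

Profitable loop is KRW → SGD → MXN → KRW:
KRW 867,000 × 0.00112524 = SGD 975.58
SGD 975.58 ÷ 0.0642724 = MXN 15,178.88
MXN 15,178.88 ÷ 0.0172771 = KRW 878,555
Profit = KRW 878,555 − KRW 867,000

Profit: KRW 11,555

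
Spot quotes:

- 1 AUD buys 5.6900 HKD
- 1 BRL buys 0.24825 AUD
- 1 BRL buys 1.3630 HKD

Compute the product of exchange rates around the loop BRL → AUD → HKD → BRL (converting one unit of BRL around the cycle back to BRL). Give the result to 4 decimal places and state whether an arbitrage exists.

Around BRL → AUD → HKD → BRL: 1 × 0.24825 × 5.6900 ÷ 1.3630 = 1.036348
Product > 1; profitable direction is BRL → AUD → HKD → BRL.

1.0363 (arbitrage exists)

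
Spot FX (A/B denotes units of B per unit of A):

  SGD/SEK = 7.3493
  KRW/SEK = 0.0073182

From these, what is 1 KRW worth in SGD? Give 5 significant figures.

KRW/SGD = 0.00099577

1 KRW × 0.0073182 = 0.0073182 SEK
0.0073182 SEK ÷ 7.3493 = 0.000995768 SGD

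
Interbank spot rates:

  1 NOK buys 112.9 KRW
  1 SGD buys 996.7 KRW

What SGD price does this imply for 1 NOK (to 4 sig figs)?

1 NOK × 112.9 = 112.9 KRW
112.9 KRW ÷ 996.7 = 0.113274 SGD

NOK/SGD = 0.1133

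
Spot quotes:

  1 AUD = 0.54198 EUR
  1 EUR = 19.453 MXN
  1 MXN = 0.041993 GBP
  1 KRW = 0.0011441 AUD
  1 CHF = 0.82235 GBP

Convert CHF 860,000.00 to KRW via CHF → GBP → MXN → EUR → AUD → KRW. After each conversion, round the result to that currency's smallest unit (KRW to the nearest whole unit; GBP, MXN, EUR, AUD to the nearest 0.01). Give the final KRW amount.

KRW 1,396,189,643

CHF 860,000.00 × 0.82235 = GBP 707,221.00
GBP 707,221.00 ÷ 0.041993 = MXN 16,841,402.14
MXN 16,841,402.14 ÷ 19.453 = EUR 865,748.32
EUR 865,748.32 ÷ 0.54198 = AUD 1,597,380.57
AUD 1,597,380.57 ÷ 0.0011441 = KRW 1,396,189,643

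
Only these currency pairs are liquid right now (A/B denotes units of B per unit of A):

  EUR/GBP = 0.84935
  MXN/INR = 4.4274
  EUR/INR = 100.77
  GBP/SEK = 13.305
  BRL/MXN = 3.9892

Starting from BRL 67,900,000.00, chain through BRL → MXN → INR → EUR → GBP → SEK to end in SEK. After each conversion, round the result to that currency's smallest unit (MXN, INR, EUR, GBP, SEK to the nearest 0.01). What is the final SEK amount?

SEK 134,485,250.66

BRL 67,900,000.00 × 3.9892 = MXN 270,866,680.00
MXN 270,866,680.00 × 4.4274 = INR 1,199,235,139.03
INR 1,199,235,139.03 ÷ 100.77 = EUR 11,900,715.88
EUR 11,900,715.88 × 0.84935 = GBP 10,107,873.03
GBP 10,107,873.03 × 13.305 = SEK 134,485,250.66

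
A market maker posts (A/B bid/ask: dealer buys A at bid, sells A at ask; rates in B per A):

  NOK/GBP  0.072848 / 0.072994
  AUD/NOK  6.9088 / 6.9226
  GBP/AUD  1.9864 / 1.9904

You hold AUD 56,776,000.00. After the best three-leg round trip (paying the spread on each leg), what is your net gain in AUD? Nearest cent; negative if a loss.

Best loop AUD → NOK → GBP → AUD:
AUD 56,776,000.00 × 6.9088 (sell AUD at bid) = NOK 392,254,028.80
NOK 392,254,028.80 × 0.072848 (sell NOK at bid) = GBP 28,574,921.49
GBP 28,574,921.49 × 1.9864 (sell GBP at bid) = AUD 56,761,224.05

Net result: AUD -14,775.95 (no profitable arbitrage after spreads)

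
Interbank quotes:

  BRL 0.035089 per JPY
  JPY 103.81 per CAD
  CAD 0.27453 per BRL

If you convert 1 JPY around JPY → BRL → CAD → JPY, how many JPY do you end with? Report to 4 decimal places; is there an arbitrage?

Around JPY → BRL → CAD → JPY: 1 × 0.035089 × 0.27453 × 103.81 = 1.000000
Product ≈ 1 (deviation 0.000%, within rounding noise).

1.0000 (no arbitrage)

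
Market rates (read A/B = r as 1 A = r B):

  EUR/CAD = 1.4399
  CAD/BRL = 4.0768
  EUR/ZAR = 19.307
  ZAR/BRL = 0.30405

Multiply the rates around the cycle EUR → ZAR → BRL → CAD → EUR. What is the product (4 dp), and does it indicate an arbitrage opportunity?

1.0000 (no arbitrage)

Around EUR → ZAR → BRL → CAD → EUR: 1 × 19.307 × 0.30405 ÷ 4.0768 ÷ 1.4399 = 1.000019
Product ≈ 1 (deviation 0.002%, within rounding noise).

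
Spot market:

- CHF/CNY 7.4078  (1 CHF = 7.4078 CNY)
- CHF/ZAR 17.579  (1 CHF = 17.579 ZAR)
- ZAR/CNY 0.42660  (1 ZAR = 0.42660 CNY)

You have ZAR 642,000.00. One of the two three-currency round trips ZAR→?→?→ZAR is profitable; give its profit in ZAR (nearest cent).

Profit: ZAR 7,921.34

Profitable loop is ZAR → CNY → CHF → ZAR:
ZAR 642,000.00 × 0.42660 = CNY 273,877.20
CNY 273,877.20 ÷ 7.4078 = CHF 36,971.46
CHF 36,971.46 × 17.579 = ZAR 649,921.34
Profit = ZAR 649,921.34 − ZAR 642,000.00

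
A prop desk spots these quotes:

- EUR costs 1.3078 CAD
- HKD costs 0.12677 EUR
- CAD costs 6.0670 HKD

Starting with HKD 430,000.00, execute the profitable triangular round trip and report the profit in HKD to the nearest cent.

Profit: HKD 2,514.10

Profitable loop is HKD → EUR → CAD → HKD:
HKD 430,000.00 × 0.12677 = EUR 54,511.10
EUR 54,511.10 × 1.3078 = CAD 71,289.62
CAD 71,289.62 × 6.0670 = HKD 432,514.10
Profit = HKD 432,514.10 − HKD 430,000.00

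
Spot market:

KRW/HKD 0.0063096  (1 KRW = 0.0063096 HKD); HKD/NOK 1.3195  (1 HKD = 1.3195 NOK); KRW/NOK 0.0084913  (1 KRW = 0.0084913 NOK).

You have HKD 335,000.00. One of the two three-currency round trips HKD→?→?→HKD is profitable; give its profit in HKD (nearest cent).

Profitable loop is HKD → KRW → NOK → HKD:
HKD 335,000.00 ÷ 0.0063096 = KRW 53,093,698
KRW 53,093,698 × 0.0084913 = NOK 450,834.52
NOK 450,834.52 ÷ 1.3195 = HKD 341,670.73
Profit = HKD 341,670.73 − HKD 335,000.00

Profit: HKD 6,670.73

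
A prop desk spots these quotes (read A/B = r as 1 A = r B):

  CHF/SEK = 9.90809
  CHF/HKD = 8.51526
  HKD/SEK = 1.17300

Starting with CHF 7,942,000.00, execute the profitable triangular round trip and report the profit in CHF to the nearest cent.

Profitable loop is CHF → HKD → SEK → CHF:
CHF 7,942,000.00 × 8.51526 = HKD 67,628,194.92
HKD 67,628,194.92 × 1.17300 = SEK 79,327,872.64
SEK 79,327,872.64 ÷ 9.90809 = CHF 8,006,373.85
Profit = CHF 8,006,373.85 − CHF 7,942,000.00

Profit: CHF 64,373.85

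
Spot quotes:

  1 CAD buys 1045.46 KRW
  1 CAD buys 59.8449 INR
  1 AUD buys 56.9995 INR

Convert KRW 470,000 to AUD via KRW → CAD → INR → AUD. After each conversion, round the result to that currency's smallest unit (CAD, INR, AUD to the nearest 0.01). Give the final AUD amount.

KRW 470,000 ÷ 1045.46 = CAD 449.56
CAD 449.56 × 59.8449 = INR 26,903.87
INR 26,903.87 ÷ 56.9995 = AUD 472.00

AUD 472.00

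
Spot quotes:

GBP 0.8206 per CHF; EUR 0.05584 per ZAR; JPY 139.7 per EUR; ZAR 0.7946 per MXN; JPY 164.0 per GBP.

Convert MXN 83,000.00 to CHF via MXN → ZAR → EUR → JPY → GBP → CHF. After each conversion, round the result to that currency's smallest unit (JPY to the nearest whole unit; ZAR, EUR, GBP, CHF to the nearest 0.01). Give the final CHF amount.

MXN 83,000.00 × 0.7946 = ZAR 65,951.80
ZAR 65,951.80 × 0.05584 = EUR 3,682.75
EUR 3,682.75 × 139.7 = JPY 514,480
JPY 514,480 ÷ 164.0 = GBP 3,137.07
GBP 3,137.07 ÷ 0.8206 = CHF 3,822.90

CHF 3,822.90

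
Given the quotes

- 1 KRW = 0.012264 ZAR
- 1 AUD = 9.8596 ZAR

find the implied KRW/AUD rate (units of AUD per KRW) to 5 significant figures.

KRW/AUD = 0.0012439

1 KRW × 0.012264 = 0.012264 ZAR
0.012264 ZAR ÷ 9.8596 = 0.00124386 AUD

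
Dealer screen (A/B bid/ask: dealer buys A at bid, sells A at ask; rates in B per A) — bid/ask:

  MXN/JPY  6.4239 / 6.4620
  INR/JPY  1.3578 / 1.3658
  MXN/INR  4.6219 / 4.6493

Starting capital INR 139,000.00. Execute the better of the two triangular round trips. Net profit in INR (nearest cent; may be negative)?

Best loop INR → MXN → JPY → INR:
INR 139,000.00 ÷ 4.6493 (buy MXN at ask) = MXN 29,896.97
MXN 29,896.97 × 6.4239 (sell MXN at bid) = JPY 192,055
JPY 192,055 ÷ 1.3658 (buy INR at ask) = INR 140,617.34

Net profit: INR 1,617.34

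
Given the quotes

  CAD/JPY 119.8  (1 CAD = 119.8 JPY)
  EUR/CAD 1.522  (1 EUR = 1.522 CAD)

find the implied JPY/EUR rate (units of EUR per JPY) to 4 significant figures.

JPY/EUR = 0.005484

1 JPY ÷ 119.8 = 0.00834725 CAD
0.00834725 CAD ÷ 1.522 = 0.00548439 EUR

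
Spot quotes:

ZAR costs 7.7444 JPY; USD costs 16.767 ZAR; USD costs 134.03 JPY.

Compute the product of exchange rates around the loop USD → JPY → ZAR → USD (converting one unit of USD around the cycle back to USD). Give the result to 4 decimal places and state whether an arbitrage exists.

Around USD → JPY → ZAR → USD: 1 × 134.03 ÷ 7.7444 ÷ 16.767 = 1.032188
Product > 1; profitable direction is USD → JPY → ZAR → USD.

1.0322 (arbitrage exists)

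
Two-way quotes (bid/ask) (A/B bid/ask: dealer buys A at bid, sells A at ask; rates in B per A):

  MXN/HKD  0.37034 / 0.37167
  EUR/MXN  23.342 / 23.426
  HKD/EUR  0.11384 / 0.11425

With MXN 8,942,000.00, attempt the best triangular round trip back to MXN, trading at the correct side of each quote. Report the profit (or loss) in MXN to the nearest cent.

Net profit: MXN 47,236.58

Best loop MXN → EUR → HKD → MXN:
MXN 8,942,000.00 ÷ 23.426 (buy EUR at ask) = EUR 381,712.63
EUR 381,712.63 ÷ 0.11425 (buy HKD at ask) = HKD 3,341,029.56
HKD 3,341,029.56 ÷ 0.37167 (buy MXN at ask) = MXN 8,989,236.58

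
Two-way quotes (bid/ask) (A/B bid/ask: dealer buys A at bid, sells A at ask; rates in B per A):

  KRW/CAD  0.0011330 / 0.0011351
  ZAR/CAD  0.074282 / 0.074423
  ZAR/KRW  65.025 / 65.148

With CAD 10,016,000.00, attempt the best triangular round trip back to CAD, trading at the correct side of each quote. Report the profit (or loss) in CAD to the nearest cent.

Net profit: CAD 45,035.77

Best loop CAD → KRW → ZAR → CAD:
CAD 10,016,000.00 ÷ 0.0011351 (buy KRW at ask) = KRW 8,823,892,168
KRW 8,823,892,168 ÷ 65.148 (buy ZAR at ask) = ZAR 135,443,792.11
ZAR 135,443,792.11 × 0.074282 (sell ZAR at bid) = CAD 10,061,035.77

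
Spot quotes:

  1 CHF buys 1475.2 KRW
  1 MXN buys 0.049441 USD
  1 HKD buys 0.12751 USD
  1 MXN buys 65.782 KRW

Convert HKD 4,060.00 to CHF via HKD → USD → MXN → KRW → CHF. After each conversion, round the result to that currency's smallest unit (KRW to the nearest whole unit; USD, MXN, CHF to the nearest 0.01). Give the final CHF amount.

HKD 4,060.00 × 0.12751 = USD 517.69
USD 517.69 ÷ 0.049441 = MXN 10,470.86
MXN 10,470.86 × 65.782 = KRW 688,794
KRW 688,794 ÷ 1475.2 = CHF 466.92

CHF 466.92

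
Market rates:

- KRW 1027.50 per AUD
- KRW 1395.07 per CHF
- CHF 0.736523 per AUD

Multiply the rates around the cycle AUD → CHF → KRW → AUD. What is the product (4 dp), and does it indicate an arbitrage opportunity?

Around AUD → CHF → KRW → AUD: 1 × 0.736523 × 1395.07 ÷ 1027.50 = 1.000001
Product ≈ 1 (deviation 0.000%, within rounding noise).

1.0000 (no arbitrage)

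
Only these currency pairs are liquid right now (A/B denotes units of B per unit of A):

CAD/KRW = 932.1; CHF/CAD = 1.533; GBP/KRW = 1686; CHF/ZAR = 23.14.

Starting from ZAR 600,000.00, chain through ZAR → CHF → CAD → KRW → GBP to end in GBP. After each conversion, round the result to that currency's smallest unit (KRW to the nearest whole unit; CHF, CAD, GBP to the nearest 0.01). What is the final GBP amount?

ZAR 600,000.00 ÷ 23.14 = CHF 25,929.13
CHF 25,929.13 × 1.533 = CAD 39,749.36
CAD 39,749.36 × 932.1 = KRW 37,050,378
KRW 37,050,378 ÷ 1686 = GBP 21,975.31

GBP 21,975.31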